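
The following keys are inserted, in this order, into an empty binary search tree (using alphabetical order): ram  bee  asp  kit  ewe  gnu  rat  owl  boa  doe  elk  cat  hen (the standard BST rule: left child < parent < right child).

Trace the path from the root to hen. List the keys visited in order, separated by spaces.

ram: root
bee: left child of ram (depth 1)
asp: left child of bee (depth 2)
kit: right child of bee (depth 2)
ewe: left child of kit (depth 3)
gnu: right child of ewe (depth 4)
rat: right child of ram (depth 1)
owl: right child of kit (depth 3)
boa: left child of ewe (depth 4)
doe: right child of boa (depth 5)
elk: right child of doe (depth 6)
cat: left child of doe (depth 6)
hen: right child of gnu (depth 5)

ram bee kit ewe gnu hen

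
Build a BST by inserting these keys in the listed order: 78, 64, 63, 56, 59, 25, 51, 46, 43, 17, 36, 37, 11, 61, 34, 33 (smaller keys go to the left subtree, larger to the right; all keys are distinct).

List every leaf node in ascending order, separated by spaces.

78: root
64: left child of 78 (depth 1)
63: left child of 64 (depth 2)
56: left child of 63 (depth 3)
59: right child of 56 (depth 4)
25: left child of 56 (depth 4)
51: right child of 25 (depth 5)
46: left child of 51 (depth 6)
43: left child of 46 (depth 7)
17: left child of 25 (depth 5)
36: left child of 43 (depth 8)
37: right child of 36 (depth 9)
11: left child of 17 (depth 6)
61: right child of 59 (depth 5)
34: left child of 36 (depth 9)
33: left child of 34 (depth 10)

11 33 37 61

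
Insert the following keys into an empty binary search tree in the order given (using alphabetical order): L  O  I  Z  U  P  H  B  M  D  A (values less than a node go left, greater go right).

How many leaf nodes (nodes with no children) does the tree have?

L: root
O: right child of L (depth 1)
I: left child of L (depth 1)
Z: right child of O (depth 2)
U: left child of Z (depth 3)
P: left child of U (depth 4)
H: left child of I (depth 2)
B: left child of H (depth 3)
M: left child of O (depth 2)
D: right child of B (depth 4)
A: left child of B (depth 4)

Leaves: A, D, M, P — 4 in total.

4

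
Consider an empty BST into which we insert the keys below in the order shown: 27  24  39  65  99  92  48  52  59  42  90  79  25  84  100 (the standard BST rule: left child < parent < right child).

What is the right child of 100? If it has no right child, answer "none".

Insert 27: tree is empty, so 27 becomes the root.
Insert 24: 24 < 27 → go left. Place as left child of 27.
Insert 39: 39 > 27 → go right. Place as right child of 27.
Insert 65: 65 > 27 → go right; 65 > 39 → go right. Place as right child of 39.
Insert 99: 99 > 27 → go right; 99 > 39 → go right; 99 > 65 → go right. Place as right child of 65.
Insert 92: 92 > 27 → go right; 92 > 39 → go right; 92 > 65 → go right; 92 < 99 → go left. Place as left child of 99.
Insert 48: 48 > 27 → go right; 48 > 39 → go right; 48 < 65 → go left. Place as left child of 65.
Insert 52: 52 > 27 → go right; 52 > 39 → go right; 52 < 65 → go left; 52 > 48 → go right. Place as right child of 48.
Insert 59: 59 > 27 → go right; 59 > 39 → go right; 59 < 65 → go left; 59 > 48 → go right; 59 > 52 → go right. Place as right child of 52.
Insert 42: 42 > 27 → go right; 42 > 39 → go right; 42 < 65 → go left; 42 < 48 → go left. Place as left child of 48.
Insert 90: 90 > 27 → go right; 90 > 39 → go right; 90 > 65 → go right; 90 < 99 → go left; 90 < 92 → go left. Place as left child of 92.
Insert 79: 79 > 27 → go right; 79 > 39 → go right; 79 > 65 → go right; 79 < 99 → go left; 79 < 92 → go left; 79 < 90 → go left. Place as left child of 90.
Insert 25: 25 < 27 → go left; 25 > 24 → go right. Place as right child of 24.
Insert 84: 84 > 27 → go right; 84 > 39 → go right; 84 > 65 → go right; 84 < 99 → go left; 84 < 92 → go left; 84 < 90 → go left; 84 > 79 → go right. Place as right child of 79.
Insert 100: 100 > 27 → go right; 100 > 39 → go right; 100 > 65 → go right; 100 > 99 → go right. Place as right child of 99.

none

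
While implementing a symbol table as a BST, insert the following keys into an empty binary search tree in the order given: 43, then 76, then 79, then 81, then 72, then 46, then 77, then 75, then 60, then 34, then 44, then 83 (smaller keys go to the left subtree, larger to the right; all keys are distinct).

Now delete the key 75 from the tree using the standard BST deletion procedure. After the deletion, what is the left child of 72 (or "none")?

46

Insert 43: tree is empty, so 43 becomes the root.
Insert 76: 76 > 43 → go right. Place as right child of 43.
Insert 79: 79 > 43 → go right; 79 > 76 → go right. Place as right child of 76.
Insert 81: 81 > 43 → go right; 81 > 76 → go right; 81 > 79 → go right. Place as right child of 79.
Insert 72: 72 > 43 → go right; 72 < 76 → go left. Place as left child of 76.
Insert 46: 46 > 43 → go right; 46 < 76 → go left; 46 < 72 → go left. Place as left child of 72.
Insert 77: 77 > 43 → go right; 77 > 76 → go right; 77 < 79 → go left. Place as left child of 79.
Insert 75: 75 > 43 → go right; 75 < 76 → go left; 75 > 72 → go right. Place as right child of 72.
Insert 60: 60 > 43 → go right; 60 < 76 → go left; 60 < 72 → go left; 60 > 46 → go right. Place as right child of 46.
Insert 34: 34 < 43 → go left. Place as left child of 43.
Insert 44: 44 > 43 → go right; 44 < 76 → go left; 44 < 72 → go left; 44 < 46 → go left. Place as left child of 46.
Insert 83: 83 > 43 → go right; 83 > 76 → go right; 83 > 79 → go right; 83 > 81 → go right. Place as right child of 81.

Delete 75 (at most one child — splice it out).
After deletion, 72's left child: 46.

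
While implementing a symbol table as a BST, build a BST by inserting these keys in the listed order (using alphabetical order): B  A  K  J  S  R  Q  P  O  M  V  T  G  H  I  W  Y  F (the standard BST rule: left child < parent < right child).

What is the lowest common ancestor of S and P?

S

Insert B: tree is empty, so B becomes the root.
Insert A: A < B → go left. Place as left child of B.
Insert K: K > B → go right. Place as right child of B.
Insert J: J > B → go right; J < K → go left. Place as left child of K.
Insert S: S > B → go right; S > K → go right. Place as right child of K.
Insert R: R > B → go right; R > K → go right; R < S → go left. Place as left child of S.
Insert Q: Q > B → go right; Q > K → go right; Q < S → go left; Q < R → go left. Place as left child of R.
Insert P: P > B → go right; P > K → go right; P < S → go left; P < R → go left; P < Q → go left. Place as left child of Q.
Insert O: O > B → go right; O > K → go right; O < S → go left; O < R → go left; O < Q → go left; O < P → go left. Place as left child of P.
Insert M: M > B → go right; M > K → go right; M < S → go left; M < R → go left; M < Q → go left; M < P → go left; M < O → go left. Place as left child of O.
Insert V: V > B → go right; V > K → go right; V > S → go right. Place as right child of S.
Insert T: T > B → go right; T > K → go right; T > S → go right; T < V → go left. Place as left child of V.
Insert G: G > B → go right; G < K → go left; G < J → go left. Place as left child of J.
Insert H: H > B → go right; H < K → go left; H < J → go left; H > G → go right. Place as right child of G.
Insert I: I > B → go right; I < K → go left; I < J → go left; I > G → go right; I > H → go right. Place as right child of H.
Insert W: W > B → go right; W > K → go right; W > S → go right; W > V → go right. Place as right child of V.
Insert Y: Y > B → go right; Y > K → go right; Y > S → go right; Y > V → go right; Y > W → go right. Place as right child of W.
Insert F: F > B → go right; F < K → go left; F < J → go left; F < G → go left. Place as left child of G.

Path to S: B → K → S
Path to P: B → K → S → R → Q → P
S lies on both paths and is an ancestor of the other node.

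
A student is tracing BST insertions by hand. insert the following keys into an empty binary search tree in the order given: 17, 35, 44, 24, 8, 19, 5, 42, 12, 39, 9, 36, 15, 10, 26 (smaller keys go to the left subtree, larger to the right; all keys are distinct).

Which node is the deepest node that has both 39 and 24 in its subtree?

35

Insert 17: tree is empty, so 17 becomes the root.
Insert 35: 35 > 17 → go right. Place as right child of 17.
Insert 44: 44 > 17 → go right; 44 > 35 → go right. Place as right child of 35.
Insert 24: 24 > 17 → go right; 24 < 35 → go left. Place as left child of 35.
Insert 8: 8 < 17 → go left. Place as left child of 17.
Insert 19: 19 > 17 → go right; 19 < 35 → go left; 19 < 24 → go left. Place as left child of 24.
Insert 5: 5 < 17 → go left; 5 < 8 → go left. Place as left child of 8.
Insert 42: 42 > 17 → go right; 42 > 35 → go right; 42 < 44 → go left. Place as left child of 44.
Insert 12: 12 < 17 → go left; 12 > 8 → go right. Place as right child of 8.
Insert 39: 39 > 17 → go right; 39 > 35 → go right; 39 < 44 → go left; 39 < 42 → go left. Place as left child of 42.
Insert 9: 9 < 17 → go left; 9 > 8 → go right; 9 < 12 → go left. Place as left child of 12.
Insert 36: 36 > 17 → go right; 36 > 35 → go right; 36 < 44 → go left; 36 < 42 → go left; 36 < 39 → go left. Place as left child of 39.
Insert 15: 15 < 17 → go left; 15 > 8 → go right; 15 > 12 → go right. Place as right child of 12.
Insert 10: 10 < 17 → go left; 10 > 8 → go right; 10 < 12 → go left; 10 > 9 → go right. Place as right child of 9.
Insert 26: 26 > 17 → go right; 26 < 35 → go left; 26 > 24 → go right. Place as right child of 24.

Path to 39: 17 → 35 → 44 → 42 → 39
Path to 24: 17 → 35 → 24
The paths share a prefix ending at 35, then split left and right.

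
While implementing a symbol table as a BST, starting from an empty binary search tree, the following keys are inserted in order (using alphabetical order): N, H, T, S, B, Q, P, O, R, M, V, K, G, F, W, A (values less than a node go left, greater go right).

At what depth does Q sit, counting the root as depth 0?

3

Insert N: tree is empty, so N becomes the root.
Insert H: H < N → go left. Place as left child of N.
Insert T: T > N → go right. Place as right child of N.
Insert S: S > N → go right; S < T → go left. Place as left child of T.
Insert B: B < N → go left; B < H → go left. Place as left child of H.
Insert Q: Q > N → go right; Q < T → go left; Q < S → go left. Place as left child of S.
Insert P: P > N → go right; P < T → go left; P < S → go left; P < Q → go left. Place as left child of Q.
Insert O: O > N → go right; O < T → go left; O < S → go left; O < Q → go left; O < P → go left. Place as left child of P.
Insert R: R > N → go right; R < T → go left; R < S → go left; R > Q → go right. Place as right child of Q.
Insert M: M < N → go left; M > H → go right. Place as right child of H.
Insert V: V > N → go right; V > T → go right. Place as right child of T.
Insert K: K < N → go left; K > H → go right; K < M → go left. Place as left child of M.
Insert G: G < N → go left; G < H → go left; G > B → go right. Place as right child of B.
Insert F: F < N → go left; F < H → go left; F > B → go right; F < G → go left. Place as left child of G.
Insert W: W > N → go right; W > T → go right; W > V → go right. Place as right child of V.
Insert A: A < N → go left; A < H → go left; A < B → go left. Place as left child of B.

Path to Q: N → T → S → Q, which is 3 edges.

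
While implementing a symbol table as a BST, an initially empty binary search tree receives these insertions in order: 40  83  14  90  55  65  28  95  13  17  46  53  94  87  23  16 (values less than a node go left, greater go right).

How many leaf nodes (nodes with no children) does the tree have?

Insert 40: tree is empty, so 40 becomes the root.
Insert 83: 83 > 40 → go right. Place as right child of 40.
Insert 14: 14 < 40 → go left. Place as left child of 40.
Insert 90: 90 > 40 → go right; 90 > 83 → go right. Place as right child of 83.
Insert 55: 55 > 40 → go right; 55 < 83 → go left. Place as left child of 83.
Insert 65: 65 > 40 → go right; 65 < 83 → go left; 65 > 55 → go right. Place as right child of 55.
Insert 28: 28 < 40 → go left; 28 > 14 → go right. Place as right child of 14.
Insert 95: 95 > 40 → go right; 95 > 83 → go right; 95 > 90 → go right. Place as right child of 90.
Insert 13: 13 < 40 → go left; 13 < 14 → go left. Place as left child of 14.
Insert 17: 17 < 40 → go left; 17 > 14 → go right; 17 < 28 → go left. Place as left child of 28.
Insert 46: 46 > 40 → go right; 46 < 83 → go left; 46 < 55 → go left. Place as left child of 55.
Insert 53: 53 > 40 → go right; 53 < 83 → go left; 53 < 55 → go left; 53 > 46 → go right. Place as right child of 46.
Insert 94: 94 > 40 → go right; 94 > 83 → go right; 94 > 90 → go right; 94 < 95 → go left. Place as left child of 95.
Insert 87: 87 > 40 → go right; 87 > 83 → go right; 87 < 90 → go left. Place as left child of 90.
Insert 23: 23 < 40 → go left; 23 > 14 → go right; 23 < 28 → go left; 23 > 17 → go right. Place as right child of 17.
Insert 16: 16 < 40 → go left; 16 > 14 → go right; 16 < 28 → go left; 16 < 17 → go left. Place as left child of 17.

Leaves: 13, 16, 23, 53, 65, 87, 94 — 7 in total.

7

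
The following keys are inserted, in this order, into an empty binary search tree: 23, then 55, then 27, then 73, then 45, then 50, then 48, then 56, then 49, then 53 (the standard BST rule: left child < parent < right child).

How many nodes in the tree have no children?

23: root
55: right child of 23 (depth 1)
27: left child of 55 (depth 2)
73: right child of 55 (depth 2)
45: right child of 27 (depth 3)
50: right child of 45 (depth 4)
48: left child of 50 (depth 5)
56: left child of 73 (depth 3)
49: right child of 48 (depth 6)
53: right child of 50 (depth 5)

Leaves: 49, 53, 56 — 3 in total.

3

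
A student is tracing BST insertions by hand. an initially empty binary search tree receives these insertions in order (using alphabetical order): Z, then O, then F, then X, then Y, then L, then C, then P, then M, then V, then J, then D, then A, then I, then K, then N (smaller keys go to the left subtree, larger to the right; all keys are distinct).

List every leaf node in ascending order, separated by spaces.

Insert Z: tree is empty, so Z becomes the root.
Insert O: O < Z → go left. Place as left child of Z.
Insert F: F < Z → go left; F < O → go left. Place as left child of O.
Insert X: X < Z → go left; X > O → go right. Place as right child of O.
Insert Y: Y < Z → go left; Y > O → go right; Y > X → go right. Place as right child of X.
Insert L: L < Z → go left; L < O → go left; L > F → go right. Place as right child of F.
Insert C: C < Z → go left; C < O → go left; C < F → go left. Place as left child of F.
Insert P: P < Z → go left; P > O → go right; P < X → go left. Place as left child of X.
Insert M: M < Z → go left; M < O → go left; M > F → go right; M > L → go right. Place as right child of L.
Insert V: V < Z → go left; V > O → go right; V < X → go left; V > P → go right. Place as right child of P.
Insert J: J < Z → go left; J < O → go left; J > F → go right; J < L → go left. Place as left child of L.
Insert D: D < Z → go left; D < O → go left; D < F → go left; D > C → go right. Place as right child of C.
Insert A: A < Z → go left; A < O → go left; A < F → go left; A < C → go left. Place as left child of C.
Insert I: I < Z → go left; I < O → go left; I > F → go right; I < L → go left; I < J → go left. Place as left child of J.
Insert K: K < Z → go left; K < O → go left; K > F → go right; K < L → go left; K > J → go right. Place as right child of J.
Insert N: N < Z → go left; N < O → go left; N > F → go right; N > L → go right; N > M → go right. Place as right child of M.

A D I K N V Y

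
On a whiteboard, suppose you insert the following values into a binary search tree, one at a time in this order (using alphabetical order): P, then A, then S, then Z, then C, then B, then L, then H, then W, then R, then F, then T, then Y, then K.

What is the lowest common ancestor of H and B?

P: root
A: left child of P (depth 1)
S: right child of P (depth 1)
Z: right child of S (depth 2)
C: right child of A (depth 2)
B: left child of C (depth 3)
L: right child of C (depth 3)
H: left child of L (depth 4)
W: left child of Z (depth 3)
R: left child of S (depth 2)
F: left child of H (depth 5)
T: left child of W (depth 4)
Y: right child of W (depth 4)
K: right child of H (depth 5)

Path to H: P → A → C → L → H
Path to B: P → A → C → B
The paths share a prefix ending at C, then split left and right.

C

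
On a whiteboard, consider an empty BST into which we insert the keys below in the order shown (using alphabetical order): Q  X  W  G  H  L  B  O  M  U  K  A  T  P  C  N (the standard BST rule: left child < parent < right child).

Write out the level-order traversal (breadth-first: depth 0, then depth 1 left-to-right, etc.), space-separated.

Q G X B H W A C L U K O T M P N

Insert Q: tree is empty, so Q becomes the root.
Insert X: X > Q → go right. Place as right child of Q.
Insert W: W > Q → go right; W < X → go left. Place as left child of X.
Insert G: G < Q → go left. Place as left child of Q.
Insert H: H < Q → go left; H > G → go right. Place as right child of G.
Insert L: L < Q → go left; L > G → go right; L > H → go right. Place as right child of H.
Insert B: B < Q → go left; B < G → go left. Place as left child of G.
Insert O: O < Q → go left; O > G → go right; O > H → go right; O > L → go right. Place as right child of L.
Insert M: M < Q → go left; M > G → go right; M > H → go right; M > L → go right; M < O → go left. Place as left child of O.
Insert U: U > Q → go right; U < X → go left; U < W → go left. Place as left child of W.
Insert K: K < Q → go left; K > G → go right; K > H → go right; K < L → go left. Place as left child of L.
Insert A: A < Q → go left; A < G → go left; A < B → go left. Place as left child of B.
Insert T: T > Q → go right; T < X → go left; T < W → go left; T < U → go left. Place as left child of U.
Insert P: P < Q → go left; P > G → go right; P > H → go right; P > L → go right; P > O → go right. Place as right child of O.
Insert C: C < Q → go left; C < G → go left; C > B → go right. Place as right child of B.
Insert N: N < Q → go left; N > G → go right; N > H → go right; N > L → go right; N < O → go left; N > M → go right. Place as right child of M.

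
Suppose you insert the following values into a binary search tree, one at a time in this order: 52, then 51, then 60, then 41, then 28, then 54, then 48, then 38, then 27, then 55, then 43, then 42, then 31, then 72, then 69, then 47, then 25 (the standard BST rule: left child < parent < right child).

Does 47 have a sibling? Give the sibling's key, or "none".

Resulting structure (node: left, right):
  52: L=51, R=60
  51: L=41, R=–
  60: L=54, R=72
  41: L=28, R=48
  28: L=27, R=38
  54: L=–, R=55
  48: L=43, R=–
  38: L=31, R=–
  27: L=25, R=–
  55: L=–, R=–
  43: L=42, R=47
  42: L=–, R=–
  31: L=–, R=–
  72: L=69, R=–
  69: L=–, R=–
  47: L=–, R=–
  25: L=–, R=–

47's parent is 43; the other child of 43 is 42.

42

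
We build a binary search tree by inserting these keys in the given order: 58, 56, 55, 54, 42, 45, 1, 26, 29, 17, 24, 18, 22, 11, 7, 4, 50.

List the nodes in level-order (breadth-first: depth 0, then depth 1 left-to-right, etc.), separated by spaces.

Insert 58: tree is empty, so 58 becomes the root.
Insert 56: 56 < 58 → go left. Place as left child of 58.
Insert 55: 55 < 58 → go left; 55 < 56 → go left. Place as left child of 56.
Insert 54: 54 < 58 → go left; 54 < 56 → go left; 54 < 55 → go left. Place as left child of 55.
Insert 42: 42 < 58 → go left; 42 < 56 → go left; 42 < 55 → go left; 42 < 54 → go left. Place as left child of 54.
Insert 45: 45 < 58 → go left; 45 < 56 → go left; 45 < 55 → go left; 45 < 54 → go left; 45 > 42 → go right. Place as right child of 42.
Insert 1: 1 < 58 → go left; 1 < 56 → go left; 1 < 55 → go left; 1 < 54 → go left; 1 < 42 → go left. Place as left child of 42.
Insert 26: 26 < 58 → go left; 26 < 56 → go left; 26 < 55 → go left; 26 < 54 → go left; 26 < 42 → go left; 26 > 1 → go right. Place as right child of 1.
Insert 29: 29 < 58 → go left; 29 < 56 → go left; 29 < 55 → go left; 29 < 54 → go left; 29 < 42 → go left; 29 > 1 → go right; 29 > 26 → go right. Place as right child of 26.
Insert 17: 17 < 58 → go left; 17 < 56 → go left; 17 < 55 → go left; 17 < 54 → go left; 17 < 42 → go left; 17 > 1 → go right; 17 < 26 → go left. Place as left child of 26.
Insert 24: 24 < 58 → go left; 24 < 56 → go left; 24 < 55 → go left; 24 < 54 → go left; 24 < 42 → go left; 24 > 1 → go right; 24 < 26 → go left; 24 > 17 → go right. Place as right child of 17.
Insert 18: 18 < 58 → go left; 18 < 56 → go left; 18 < 55 → go left; 18 < 54 → go left; 18 < 42 → go left; 18 > 1 → go right; 18 < 26 → go left; 18 > 17 → go right; 18 < 24 → go left. Place as left child of 24.
Insert 22: 22 < 58 → go left; 22 < 56 → go left; 22 < 55 → go left; 22 < 54 → go left; 22 < 42 → go left; 22 > 1 → go right; 22 < 26 → go left; 22 > 17 → go right; 22 < 24 → go left; 22 > 18 → go right. Place as right child of 18.
Insert 11: 11 < 58 → go left; 11 < 56 → go left; 11 < 55 → go left; 11 < 54 → go left; 11 < 42 → go left; 11 > 1 → go right; 11 < 26 → go left; 11 < 17 → go left. Place as left child of 17.
Insert 7: 7 < 58 → go left; 7 < 56 → go left; 7 < 55 → go left; 7 < 54 → go left; 7 < 42 → go left; 7 > 1 → go right; 7 < 26 → go left; 7 < 17 → go left; 7 < 11 → go left. Place as left child of 11.
Insert 4: 4 < 58 → go left; 4 < 56 → go left; 4 < 55 → go left; 4 < 54 → go left; 4 < 42 → go left; 4 > 1 → go right; 4 < 26 → go left; 4 < 17 → go left; 4 < 11 → go left; 4 < 7 → go left. Place as left child of 7.
Insert 50: 50 < 58 → go left; 50 < 56 → go left; 50 < 55 → go left; 50 < 54 → go left; 50 > 42 → go right; 50 > 45 → go right. Place as right child of 45.

58 56 55 54 42 1 45 26 50 17 29 11 24 7 18 4 22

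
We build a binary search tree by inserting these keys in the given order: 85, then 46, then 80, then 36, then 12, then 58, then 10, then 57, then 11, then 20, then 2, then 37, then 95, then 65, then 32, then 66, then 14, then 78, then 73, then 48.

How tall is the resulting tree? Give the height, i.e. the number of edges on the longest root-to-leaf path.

85: root
46: left child of 85 (depth 1)
80: right child of 46 (depth 2)
36: left child of 46 (depth 2)
12: left child of 36 (depth 3)
58: left child of 80 (depth 3)
10: left child of 12 (depth 4)
57: left child of 58 (depth 4)
11: right child of 10 (depth 5)
20: right child of 12 (depth 4)
2: left child of 10 (depth 5)
37: right child of 36 (depth 3)
95: right child of 85 (depth 1)
65: right child of 58 (depth 4)
32: right child of 20 (depth 5)
66: right child of 65 (depth 5)
14: left child of 20 (depth 5)
78: right child of 66 (depth 6)
73: left child of 78 (depth 7)
48: left child of 57 (depth 5)

The deepest node is 73 at depth 7.

7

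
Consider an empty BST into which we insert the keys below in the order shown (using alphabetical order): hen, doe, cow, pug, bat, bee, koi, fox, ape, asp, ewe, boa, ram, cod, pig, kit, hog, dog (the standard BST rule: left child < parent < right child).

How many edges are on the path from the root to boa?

5

Insert hen: tree is empty, so hen becomes the root.
Insert doe: doe < hen → go left. Place as left child of hen.
Insert cow: cow < hen → go left; cow < doe → go left. Place as left child of doe.
Insert pug: pug > hen → go right. Place as right child of hen.
Insert bat: bat < hen → go left; bat < doe → go left; bat < cow → go left. Place as left child of cow.
Insert bee: bee < hen → go left; bee < doe → go left; bee < cow → go left; bee > bat → go right. Place as right child of bat.
Insert koi: koi > hen → go right; koi < pug → go left. Place as left child of pug.
Insert fox: fox < hen → go left; fox > doe → go right. Place as right child of doe.
Insert ape: ape < hen → go left; ape < doe → go left; ape < cow → go left; ape < bat → go left. Place as left child of bat.
Insert asp: asp < hen → go left; asp < doe → go left; asp < cow → go left; asp < bat → go left; asp > ape → go right. Place as right child of ape.
Insert ewe: ewe < hen → go left; ewe > doe → go right; ewe < fox → go left. Place as left child of fox.
Insert boa: boa < hen → go left; boa < doe → go left; boa < cow → go left; boa > bat → go right; boa > bee → go right. Place as right child of bee.
Insert ram: ram > hen → go right; ram > pug → go right. Place as right child of pug.
Insert cod: cod < hen → go left; cod < doe → go left; cod < cow → go left; cod > bat → go right; cod > bee → go right; cod > boa → go right. Place as right child of boa.
Insert pig: pig > hen → go right; pig < pug → go left; pig > koi → go right. Place as right child of koi.
Insert kit: kit > hen → go right; kit < pug → go left; kit < koi → go left. Place as left child of koi.
Insert hog: hog > hen → go right; hog < pug → go left; hog < koi → go left; hog < kit → go left. Place as left child of kit.
Insert dog: dog < hen → go left; dog > doe → go right; dog < fox → go left; dog < ewe → go left. Place as left child of ewe.

Path to boa: hen → doe → cow → bat → bee → boa, which is 5 edges.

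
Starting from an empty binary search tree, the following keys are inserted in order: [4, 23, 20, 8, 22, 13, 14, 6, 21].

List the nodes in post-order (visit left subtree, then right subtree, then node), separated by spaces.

6 14 13 8 21 22 20 23 4

4: root
23: right child of 4 (depth 1)
20: left child of 23 (depth 2)
8: left child of 20 (depth 3)
22: right child of 20 (depth 3)
13: right child of 8 (depth 4)
14: right child of 13 (depth 5)
6: left child of 8 (depth 4)
21: left child of 22 (depth 4)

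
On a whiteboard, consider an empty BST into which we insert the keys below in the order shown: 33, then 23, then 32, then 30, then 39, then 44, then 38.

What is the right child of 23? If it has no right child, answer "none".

32

Insert 33: tree is empty, so 33 becomes the root.
Insert 23: 23 < 33 → go left. Place as left child of 33.
Insert 32: 32 < 33 → go left; 32 > 23 → go right. Place as right child of 23.
Insert 30: 30 < 33 → go left; 30 > 23 → go right; 30 < 32 → go left. Place as left child of 32.
Insert 39: 39 > 33 → go right. Place as right child of 33.
Insert 44: 44 > 33 → go right; 44 > 39 → go right. Place as right child of 39.
Insert 38: 38 > 33 → go right; 38 < 39 → go left. Place as left child of 39.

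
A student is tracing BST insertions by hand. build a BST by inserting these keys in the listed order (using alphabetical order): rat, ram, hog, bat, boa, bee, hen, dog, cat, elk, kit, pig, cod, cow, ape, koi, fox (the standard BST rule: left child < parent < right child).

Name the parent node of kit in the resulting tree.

hog

Resulting structure (node: left, right):
  rat: L=ram, R=–
  ram: L=hog, R=–
  hog: L=bat, R=kit
  bat: L=ape, R=boa
  boa: L=bee, R=hen
  bee: L=–, R=–
  hen: L=dog, R=–
  dog: L=cat, R=elk
  cat: L=–, R=cod
  elk: L=–, R=fox
  kit: L=–, R=pig
  pig: L=koi, R=–
  cod: L=–, R=cow
  cow: L=–, R=–
  ape: L=–, R=–
  koi: L=–, R=–
  fox: L=–, R=–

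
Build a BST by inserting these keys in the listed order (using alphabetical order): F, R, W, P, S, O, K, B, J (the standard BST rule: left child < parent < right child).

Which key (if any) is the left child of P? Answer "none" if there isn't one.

O

Insert F: tree is empty, so F becomes the root.
Insert R: R > F → go right. Place as right child of F.
Insert W: W > F → go right; W > R → go right. Place as right child of R.
Insert P: P > F → go right; P < R → go left. Place as left child of R.
Insert S: S > F → go right; S > R → go right; S < W → go left. Place as left child of W.
Insert O: O > F → go right; O < R → go left; O < P → go left. Place as left child of P.
Insert K: K > F → go right; K < R → go left; K < P → go left; K < O → go left. Place as left child of O.
Insert B: B < F → go left. Place as left child of F.
Insert J: J > F → go right; J < R → go left; J < P → go left; J < O → go left; J < K → go left. Place as left child of K.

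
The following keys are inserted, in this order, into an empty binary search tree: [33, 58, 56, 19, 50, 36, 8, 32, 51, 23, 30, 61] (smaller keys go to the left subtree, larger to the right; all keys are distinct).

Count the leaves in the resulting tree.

5

33: root
58: right child of 33 (depth 1)
56: left child of 58 (depth 2)
19: left child of 33 (depth 1)
50: left child of 56 (depth 3)
36: left child of 50 (depth 4)
8: left child of 19 (depth 2)
32: right child of 19 (depth 2)
51: right child of 50 (depth 4)
23: left child of 32 (depth 3)
30: right child of 23 (depth 4)
61: right child of 58 (depth 2)

Leaves: 8, 30, 36, 51, 61 — 5 in total.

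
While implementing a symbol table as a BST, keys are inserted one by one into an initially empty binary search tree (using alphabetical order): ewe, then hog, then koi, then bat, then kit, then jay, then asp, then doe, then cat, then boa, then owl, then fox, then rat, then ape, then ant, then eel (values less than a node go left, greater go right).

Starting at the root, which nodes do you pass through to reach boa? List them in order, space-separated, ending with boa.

ewe bat doe cat boa

Insert ewe: tree is empty, so ewe becomes the root.
Insert hog: hog > ewe → go right. Place as right child of ewe.
Insert koi: koi > ewe → go right; koi > hog → go right. Place as right child of hog.
Insert bat: bat < ewe → go left. Place as left child of ewe.
Insert kit: kit > ewe → go right; kit > hog → go right; kit < koi → go left. Place as left child of koi.
Insert jay: jay > ewe → go right; jay > hog → go right; jay < koi → go left; jay < kit → go left. Place as left child of kit.
Insert asp: asp < ewe → go left; asp < bat → go left. Place as left child of bat.
Insert doe: doe < ewe → go left; doe > bat → go right. Place as right child of bat.
Insert cat: cat < ewe → go left; cat > bat → go right; cat < doe → go left. Place as left child of doe.
Insert boa: boa < ewe → go left; boa > bat → go right; boa < doe → go left; boa < cat → go left. Place as left child of cat.
Insert owl: owl > ewe → go right; owl > hog → go right; owl > koi → go right. Place as right child of koi.
Insert fox: fox > ewe → go right; fox < hog → go left. Place as left child of hog.
Insert rat: rat > ewe → go right; rat > hog → go right; rat > koi → go right; rat > owl → go right. Place as right child of owl.
Insert ape: ape < ewe → go left; ape < bat → go left; ape < asp → go left. Place as left child of asp.
Insert ant: ant < ewe → go left; ant < bat → go left; ant < asp → go left; ant < ape → go left. Place as left child of ape.
Insert eel: eel < ewe → go left; eel > bat → go right; eel > doe → go right. Place as right child of doe.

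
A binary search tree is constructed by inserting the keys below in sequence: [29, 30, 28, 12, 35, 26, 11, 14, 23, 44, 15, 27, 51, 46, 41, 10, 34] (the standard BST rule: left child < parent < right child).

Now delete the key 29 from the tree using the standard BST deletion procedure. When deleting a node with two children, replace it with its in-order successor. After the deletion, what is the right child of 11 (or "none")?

none

Resulting structure (node: left, right):
  29: L=28, R=30
  30: L=–, R=35
  28: L=12, R=–
  12: L=11, R=26
  35: L=34, R=44
  26: L=14, R=27
  11: L=10, R=–
  14: L=–, R=23
  23: L=15, R=–
  44: L=41, R=51
  15: L=–, R=–
  27: L=–, R=–
  51: L=46, R=–
  46: L=–, R=–
  41: L=–, R=–
  10: L=–, R=–
  34: L=–, R=–

Delete 29 (two children — replace with in-order successor).
After deletion, 11's right child: none.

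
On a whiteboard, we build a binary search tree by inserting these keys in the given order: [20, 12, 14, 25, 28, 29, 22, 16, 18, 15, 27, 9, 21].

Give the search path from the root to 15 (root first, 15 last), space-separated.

Insert 20: tree is empty, so 20 becomes the root.
Insert 12: 12 < 20 → go left. Place as left child of 20.
Insert 14: 14 < 20 → go left; 14 > 12 → go right. Place as right child of 12.
Insert 25: 25 > 20 → go right. Place as right child of 20.
Insert 28: 28 > 20 → go right; 28 > 25 → go right. Place as right child of 25.
Insert 29: 29 > 20 → go right; 29 > 25 → go right; 29 > 28 → go right. Place as right child of 28.
Insert 22: 22 > 20 → go right; 22 < 25 → go left. Place as left child of 25.
Insert 16: 16 < 20 → go left; 16 > 12 → go right; 16 > 14 → go right. Place as right child of 14.
Insert 18: 18 < 20 → go left; 18 > 12 → go right; 18 > 14 → go right; 18 > 16 → go right. Place as right child of 16.
Insert 15: 15 < 20 → go left; 15 > 12 → go right; 15 > 14 → go right; 15 < 16 → go left. Place as left child of 16.
Insert 27: 27 > 20 → go right; 27 > 25 → go right; 27 < 28 → go left. Place as left child of 28.
Insert 9: 9 < 20 → go left; 9 < 12 → go left. Place as left child of 12.
Insert 21: 21 > 20 → go right; 21 < 25 → go left; 21 < 22 → go left. Place as left child of 22.

20 12 14 16 15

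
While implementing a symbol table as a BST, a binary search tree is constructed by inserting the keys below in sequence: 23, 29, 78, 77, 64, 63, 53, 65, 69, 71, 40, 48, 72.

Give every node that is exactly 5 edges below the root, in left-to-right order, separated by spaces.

63 65

23: root
29: right child of 23 (depth 1)
78: right child of 29 (depth 2)
77: left child of 78 (depth 3)
64: left child of 77 (depth 4)
63: left child of 64 (depth 5)
53: left child of 63 (depth 6)
65: right child of 64 (depth 5)
69: right child of 65 (depth 6)
71: right child of 69 (depth 7)
40: left child of 53 (depth 7)
48: right child of 40 (depth 8)
72: right child of 71 (depth 8)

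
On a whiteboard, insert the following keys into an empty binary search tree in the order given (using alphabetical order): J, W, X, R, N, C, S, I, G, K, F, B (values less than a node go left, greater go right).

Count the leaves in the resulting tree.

Insert J: tree is empty, so J becomes the root.
Insert W: W > J → go right. Place as right child of J.
Insert X: X > J → go right; X > W → go right. Place as right child of W.
Insert R: R > J → go right; R < W → go left. Place as left child of W.
Insert N: N > J → go right; N < W → go left; N < R → go left. Place as left child of R.
Insert C: C < J → go left. Place as left child of J.
Insert S: S > J → go right; S < W → go left; S > R → go right. Place as right child of R.
Insert I: I < J → go left; I > C → go right. Place as right child of C.
Insert G: G < J → go left; G > C → go right; G < I → go left. Place as left child of I.
Insert K: K > J → go right; K < W → go left; K < R → go left; K < N → go left. Place as left child of N.
Insert F: F < J → go left; F > C → go right; F < I → go left; F < G → go left. Place as left child of G.
Insert B: B < J → go left; B < C → go left. Place as left child of C.

Leaves: B, F, K, S, X — 5 in total.

5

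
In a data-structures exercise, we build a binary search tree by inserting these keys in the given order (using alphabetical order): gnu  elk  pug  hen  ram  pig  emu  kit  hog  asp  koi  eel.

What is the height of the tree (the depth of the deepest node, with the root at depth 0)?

Insert gnu: tree is empty, so gnu becomes the root.
Insert elk: elk < gnu → go left. Place as left child of gnu.
Insert pug: pug > gnu → go right. Place as right child of gnu.
Insert hen: hen > gnu → go right; hen < pug → go left. Place as left child of pug.
Insert ram: ram > gnu → go right; ram > pug → go right. Place as right child of pug.
Insert pig: pig > gnu → go right; pig < pug → go left; pig > hen → go right. Place as right child of hen.
Insert emu: emu < gnu → go left; emu > elk → go right. Place as right child of elk.
Insert kit: kit > gnu → go right; kit < pug → go left; kit > hen → go right; kit < pig → go left. Place as left child of pig.
Insert hog: hog > gnu → go right; hog < pug → go left; hog > hen → go right; hog < pig → go left; hog < kit → go left. Place as left child of kit.
Insert asp: asp < gnu → go left; asp < elk → go left. Place as left child of elk.
Insert koi: koi > gnu → go right; koi < pug → go left; koi > hen → go right; koi < pig → go left; koi > kit → go right. Place as right child of kit.
Insert eel: eel < gnu → go left; eel < elk → go left; eel > asp → go right. Place as right child of asp.

The deepest node is hog at depth 5.

5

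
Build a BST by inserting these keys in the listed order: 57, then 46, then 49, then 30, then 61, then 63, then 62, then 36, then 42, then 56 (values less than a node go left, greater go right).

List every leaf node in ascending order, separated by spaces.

Insert 57: tree is empty, so 57 becomes the root.
Insert 46: 46 < 57 → go left. Place as left child of 57.
Insert 49: 49 < 57 → go left; 49 > 46 → go right. Place as right child of 46.
Insert 30: 30 < 57 → go left; 30 < 46 → go left. Place as left child of 46.
Insert 61: 61 > 57 → go right. Place as right child of 57.
Insert 63: 63 > 57 → go right; 63 > 61 → go right. Place as right child of 61.
Insert 62: 62 > 57 → go right; 62 > 61 → go right; 62 < 63 → go left. Place as left child of 63.
Insert 36: 36 < 57 → go left; 36 < 46 → go left; 36 > 30 → go right. Place as right child of 30.
Insert 42: 42 < 57 → go left; 42 < 46 → go left; 42 > 30 → go right; 42 > 36 → go right. Place as right child of 36.
Insert 56: 56 < 57 → go left; 56 > 46 → go right; 56 > 49 → go right. Place as right child of 49.

42 56 62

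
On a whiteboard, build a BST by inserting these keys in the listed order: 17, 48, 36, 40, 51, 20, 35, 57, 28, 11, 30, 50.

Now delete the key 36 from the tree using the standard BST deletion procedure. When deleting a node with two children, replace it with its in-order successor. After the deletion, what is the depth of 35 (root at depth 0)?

Insert 17: tree is empty, so 17 becomes the root.
Insert 48: 48 > 17 → go right. Place as right child of 17.
Insert 36: 36 > 17 → go right; 36 < 48 → go left. Place as left child of 48.
Insert 40: 40 > 17 → go right; 40 < 48 → go left; 40 > 36 → go right. Place as right child of 36.
Insert 51: 51 > 17 → go right; 51 > 48 → go right. Place as right child of 48.
Insert 20: 20 > 17 → go right; 20 < 48 → go left; 20 < 36 → go left. Place as left child of 36.
Insert 35: 35 > 17 → go right; 35 < 48 → go left; 35 < 36 → go left; 35 > 20 → go right. Place as right child of 20.
Insert 57: 57 > 17 → go right; 57 > 48 → go right; 57 > 51 → go right. Place as right child of 51.
Insert 28: 28 > 17 → go right; 28 < 48 → go left; 28 < 36 → go left; 28 > 20 → go right; 28 < 35 → go left. Place as left child of 35.
Insert 11: 11 < 17 → go left. Place as left child of 17.
Insert 30: 30 > 17 → go right; 30 < 48 → go left; 30 < 36 → go left; 30 > 20 → go right; 30 < 35 → go left; 30 > 28 → go right. Place as right child of 28.
Insert 50: 50 > 17 → go right; 50 > 48 → go right; 50 < 51 → go left. Place as left child of 51.

Delete 36 (two children — replace with in-order successor).
After deletion, path to 35: 17 → 48 → 40 → 20 → 35.

4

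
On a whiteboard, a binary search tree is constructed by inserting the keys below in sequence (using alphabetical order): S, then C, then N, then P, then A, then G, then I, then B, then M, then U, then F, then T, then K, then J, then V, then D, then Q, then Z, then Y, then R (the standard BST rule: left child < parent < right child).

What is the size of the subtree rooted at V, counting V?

3

S: root
C: left child of S (depth 1)
N: right child of C (depth 2)
P: right child of N (depth 3)
A: left child of C (depth 2)
G: left child of N (depth 3)
I: right child of G (depth 4)
B: right child of A (depth 3)
M: right child of I (depth 5)
U: right child of S (depth 1)
F: left child of G (depth 4)
T: left child of U (depth 2)
K: left child of M (depth 6)
J: left child of K (depth 7)
V: right child of U (depth 2)
D: left child of F (depth 5)
Q: right child of P (depth 4)
Z: right child of V (depth 3)
Y: left child of Z (depth 4)
R: right child of Q (depth 5)

Subtree rooted at V contains: V, Z, Y — 3 nodes.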